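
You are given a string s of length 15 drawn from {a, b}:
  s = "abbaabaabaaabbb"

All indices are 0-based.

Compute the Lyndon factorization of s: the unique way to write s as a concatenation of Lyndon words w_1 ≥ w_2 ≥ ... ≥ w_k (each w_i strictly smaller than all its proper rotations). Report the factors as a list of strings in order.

emit factor 1: 'abb' (i=0, period=3)
emit factor 2: 'aab' (i=3, period=3)
emit factor 3: 'aab' (i=6, period=3)
emit factor 4: 'aaabbb' (i=9, period=6)

["abb", "aab", "aab", "aaabbb"]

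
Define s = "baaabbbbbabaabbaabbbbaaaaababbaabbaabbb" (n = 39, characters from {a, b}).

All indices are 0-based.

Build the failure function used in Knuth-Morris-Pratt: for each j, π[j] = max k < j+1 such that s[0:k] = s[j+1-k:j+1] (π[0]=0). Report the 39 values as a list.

[0, 0, 0, 0, 1, 1, 1, 1, 1, 2, 1, 2, 3, 1, 1, 2, 3, 1, 1, 1, 1, 2, 3, 4, 0, 0, 1, 2, 1, 1, 2, 3, 1, 1, 2, 3, 1, 1, 1]

π[0] = 0
j=1 s[j]='a': π[1]=0 (border '')
j=2 s[j]='a': π[2]=0 (border '')
j=3 s[j]='a': π[3]=0 (border '')
j=4 s[j]='b': π[4]=1 (border 'b')
j=5 s[j]='b': k: 1→0; π[5]=1 (border 'b')
j=6 s[j]='b': k: 1→0; π[6]=1 (border 'b')
j=7 s[j]='b': k: 1→0; π[7]=1 (border 'b')
j=8 s[j]='b': k: 1→0; π[8]=1 (border 'b')
j=9 s[j]='a': π[9]=2 (border 'ba')
j=10 s[j]='b': k: 2→0; π[10]=1 (border 'b')
j=11 s[j]='a': π[11]=2 (border 'ba')
j=12 s[j]='a': π[12]=3 (border 'baa')
j=13 s[j]='b': k: 3→0; π[13]=1 (border 'b')
j=14 s[j]='b': k: 1→0; π[14]=1 (border 'b')
j=15 s[j]='a': π[15]=2 (border 'ba')
j=16 s[j]='a': π[16]=3 (border 'baa')
j=17 s[j]='b': k: 3→0; π[17]=1 (border 'b')
j=18 s[j]='b': k: 1→0; π[18]=1 (border 'b')
j=19 s[j]='b': k: 1→0; π[19]=1 (border 'b')
j=20 s[j]='b': k: 1→0; π[20]=1 (border 'b')
j=21 s[j]='a': π[21]=2 (border 'ba')
j=22 s[j]='a': π[22]=3 (border 'baa')
j=23 s[j]='a': π[23]=4 (border 'baaa')
j=24 s[j]='a': k: 4→0; π[24]=0 (border '')
j=25 s[j]='a': π[25]=0 (border '')
j=26 s[j]='b': π[26]=1 (border 'b')
j=27 s[j]='a': π[27]=2 (border 'ba')
j=28 s[j]='b': k: 2→0; π[28]=1 (border 'b')
j=29 s[j]='b': k: 1→0; π[29]=1 (border 'b')
j=30 s[j]='a': π[30]=2 (border 'ba')
j=31 s[j]='a': π[31]=3 (border 'baa')
j=32 s[j]='b': k: 3→0; π[32]=1 (border 'b')
j=33 s[j]='b': k: 1→0; π[33]=1 (border 'b')
j=34 s[j]='a': π[34]=2 (border 'ba')
j=35 s[j]='a': π[35]=3 (border 'baa')
j=36 s[j]='b': k: 3→0; π[36]=1 (border 'b')
j=37 s[j]='b': k: 1→0; π[37]=1 (border 'b')
j=38 s[j]='b': k: 1→0; π[38]=1 (border 'b')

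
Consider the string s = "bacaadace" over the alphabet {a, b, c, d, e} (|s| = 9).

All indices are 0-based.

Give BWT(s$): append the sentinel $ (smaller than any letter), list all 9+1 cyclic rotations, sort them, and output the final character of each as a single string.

ecbda$aaac

rank  rotation    last
    0  $bacaadace  e
    1  aadace$bac  c
    2  acaadace$b  b
    3  ace$bacaad  d
    4  adace$baca  a
    5  bacaadace$  $
    6  caadace$ba  a
    7  ce$bacaada  a
    8  dace$bacaa  a
    9  e$bacaadac  c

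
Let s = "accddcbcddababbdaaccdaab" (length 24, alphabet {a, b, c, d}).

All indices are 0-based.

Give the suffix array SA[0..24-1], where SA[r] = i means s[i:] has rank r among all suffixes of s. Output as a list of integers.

[21, 16, 22, 10, 12, 17, 0, 23, 11, 13, 6, 14, 5, 18, 1, 19, 7, 2, 20, 15, 9, 4, 8, 3]

rank→(start, suffix):
  0 → (21, 'aab')
  1 → (16, 'aaccdaab')
  2 → (22, 'ab')
  3 → (10, 'ababbdaaccdaab')
  4 → (12, 'abbdaaccdaab')
  5 → (17, 'accdaab')
  6 → (0, 'accddcbcddababbdaaccdaab')
  7 → (23, 'b')
  8 → (11, 'babbdaaccdaab')
  9 → (13, 'bbdaaccdaab')
  10 → (6, 'bcddababbdaaccdaab')
  11 → (14, 'bdaaccdaab')
  12 → (5, 'cbcddababbdaaccdaab')
  13 → (18, 'ccdaab')
  14 → (1, 'ccddcbcddababbdaaccdaab')
  15 → (19, 'cdaab')
  16 → (7, 'cddababbdaaccdaab')
  17 → (2, 'cddcbcddababbdaaccdaab')
  18 → (20, 'daab')
  19 → (15, 'daaccdaab')
  20 → (9, 'dababbdaaccdaab')
  21 → (4, 'dcbcddababbdaaccdaab')
  22 → (8, 'ddababbdaaccdaab')
  23 → (3, 'ddcbcddababbdaaccdaab')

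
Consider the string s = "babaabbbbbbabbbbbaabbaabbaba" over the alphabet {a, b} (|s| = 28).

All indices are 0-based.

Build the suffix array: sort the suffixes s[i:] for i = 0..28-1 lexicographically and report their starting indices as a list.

[27, 17, 21, 3, 25, 1, 18, 22, 11, 4, 26, 16, 20, 2, 24, 0, 10, 15, 19, 23, 9, 14, 8, 13, 7, 12, 6, 5]

rank | idx | suffix
   0 |  27 | a
   1 |  17 | aabbaabbaba
   2 |  21 | aabbaba
   3 |   3 | aabbbbbbabbbbbaabbaabbaba
   4 |  25 | aba
   5 |   1 | abaabbbbbbabbbbbaabbaabbaba
   6 |  18 | abbaabbaba
   7 |  22 | abbaba
   8 |  11 | abbbbbaabbaabbaba
   9 |   4 | abbbbbbabbbbbaabbaabbaba
  10 |  26 | ba
  11 |  16 | baabbaabbaba
  12 |  20 | baabbaba
  13 |   2 | baabbbbbbabbbbbaabbaabbaba
  14 |  24 | baba
  15 |   0 | babaabbbbbbabbbbbaabbaabbaba
  16 |  10 | babbbbbaabbaabbaba
  17 |  15 | bbaabbaabbaba
  18 |  19 | bbaabbaba
  19 |  23 | bbaba
  20 |   9 | bbabbbbbaabbaabbaba
  21 |  14 | bbbaabbaabbaba
  22 |   8 | bbbabbbbbaabbaabbaba
  23 |  13 | bbbbaabbaabbaba
  24 |   7 | bbbbabbbbbaabbaabbaba
  25 |  12 | bbbbbaabbaabbaba
  26 |   6 | bbbbbabbbbbaabbaabbaba
  27 |   5 | bbbbbbabbbbbaabbaabbaba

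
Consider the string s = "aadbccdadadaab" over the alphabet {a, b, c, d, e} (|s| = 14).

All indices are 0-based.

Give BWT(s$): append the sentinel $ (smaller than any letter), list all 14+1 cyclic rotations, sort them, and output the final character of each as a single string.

rank  rotation         last
    0  $aadbccdadadaab  b
    1  aab$aadbccdadad  d
    2  aadbccdadadaab$  $
    3  ab$aadbccdadada  a
    4  adaab$aadbccdad  d
    5  adadaab$aadbccd  d
    6  adbccdadadaab$a  a
    7  b$aadbccdadadaa  a
    8  bccdadadaab$aad  d
    9  ccdadadaab$aadb  b
   10  cdadadaab$aadbc  c
   11  daab$aadbccdada  a
   12  dadaab$aadbccda  a
   13  dadadaab$aadbcc  c
   14  dbccdadadaab$aa  a

bd$addaadbcaaca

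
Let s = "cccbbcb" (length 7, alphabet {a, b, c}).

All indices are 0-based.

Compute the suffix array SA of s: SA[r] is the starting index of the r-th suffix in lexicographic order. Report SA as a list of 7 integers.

sorted suffixes:
  #0 SA[0]=6  'b'
  #1 SA[1]=3  'bbcb'
  #2 SA[2]=4  'bcb'
  #3 SA[3]=5  'cb'
  #4 SA[4]=2  'cbbcb'
  #5 SA[5]=1  'ccbbcb'
  #6 SA[6]=0  'cccbbcb'

[6, 3, 4, 5, 2, 1, 0]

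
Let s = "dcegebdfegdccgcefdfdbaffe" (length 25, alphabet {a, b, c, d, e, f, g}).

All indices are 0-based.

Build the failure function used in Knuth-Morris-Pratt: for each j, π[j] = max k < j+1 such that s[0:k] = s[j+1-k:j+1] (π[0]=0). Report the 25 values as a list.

[0, 0, 0, 0, 0, 0, 1, 0, 0, 0, 1, 2, 0, 0, 0, 0, 0, 1, 0, 1, 0, 0, 0, 0, 0]

π[0] = 0
j=1 s[j]='c': π[1]=0 (border '')
j=2 s[j]='e': π[2]=0 (border '')
j=3 s[j]='g': π[3]=0 (border '')
j=4 s[j]='e': π[4]=0 (border '')
j=5 s[j]='b': π[5]=0 (border '')
j=6 s[j]='d': π[6]=1 (border 'd')
j=7 s[j]='f': k: 1→0; π[7]=0 (border '')
j=8 s[j]='e': π[8]=0 (border '')
j=9 s[j]='g': π[9]=0 (border '')
j=10 s[j]='d': π[10]=1 (border 'd')
j=11 s[j]='c': π[11]=2 (border 'dc')
j=12 s[j]='c': k: 2→0; π[12]=0 (border '')
j=13 s[j]='g': π[13]=0 (border '')
j=14 s[j]='c': π[14]=0 (border '')
j=15 s[j]='e': π[15]=0 (border '')
j=16 s[j]='f': π[16]=0 (border '')
j=17 s[j]='d': π[17]=1 (border 'd')
j=18 s[j]='f': k: 1→0; π[18]=0 (border '')
j=19 s[j]='d': π[19]=1 (border 'd')
j=20 s[j]='b': k: 1→0; π[20]=0 (border '')
j=21 s[j]='a': π[21]=0 (border '')
j=22 s[j]='f': π[22]=0 (border '')
j=23 s[j]='f': π[23]=0 (border '')
j=24 s[j]='e': π[24]=0 (border '')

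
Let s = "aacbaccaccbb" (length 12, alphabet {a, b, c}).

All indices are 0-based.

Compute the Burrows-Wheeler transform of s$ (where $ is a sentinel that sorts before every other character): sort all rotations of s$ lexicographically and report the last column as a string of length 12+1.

b$abcbcccacaa

rank  rotation       last
    0  $aacbaccaccbb  b
    1  aacbaccaccbb$  $
    2  acbaccaccbb$a  a
    3  accaccbb$aacb  b
    4  accbb$aacbacc  c
    5  b$aacbaccaccb  b
    6  baccaccbb$aac  c
    7  bb$aacbaccacc  c
    8  caccbb$aacbac  c
    9  cbaccaccbb$aa  a
   10  cbb$aacbaccac  c
   11  ccaccbb$aacba  a
   12  ccbb$aacbacca  a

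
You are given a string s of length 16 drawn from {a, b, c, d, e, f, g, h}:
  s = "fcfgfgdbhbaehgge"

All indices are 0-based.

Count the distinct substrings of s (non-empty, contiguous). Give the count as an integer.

127

rank→(start, suffix):
  0 → (10, 'aehgge')
  1 → (9, 'baehgge')
  2 → (7, 'bhbaehgge')
  3 → (1, 'cfgfgdbhbaehgge')
  4 → (6, 'dbhbaehgge')
  5 → (15, 'e')
  6 → (11, 'ehgge')
  7 → (0, 'fcfgfgdbhbaehgge')
  8 → (4, 'fgdbhbaehgge')
  9 → (2, 'fgfgdbhbaehgge')
  10 → (5, 'gdbhbaehgge')
  11 → (14, 'ge')
  12 → (3, 'gfgdbhbaehgge')
  13 → (13, 'gge')
  14 → (8, 'hbaehgge')
  15 → (12, 'hgge')

SA = [10, 9, 7, 1, 6, 15, 11, 0, 4, 2, 5, 14, 3, 13, 8, 12]
[i] adj suffixes → lcp
  [1] 10/9 → 0 ('')
  [2] 9/7 → 1 ('b')
  [3] 7/1 → 0 ('')
  [4] 1/6 → 0 ('')
  [5] 6/15 → 0 ('')
  [6] 15/11 → 1 ('e')
  [7] 11/0 → 0 ('')
  [8] 0/4 → 1 ('f')
  [9] 4/2 → 2 ('fg')
  [10] 2/5 → 0 ('')
  [11] 5/14 → 1 ('g')
  [12] 14/3 → 1 ('g')
  [13] 3/13 → 1 ('g')
  [14] 13/8 → 0 ('')
  [15] 8/12 → 1 ('h')

n(n+1)/2 = 16·17/2 = 136
Σ LCP = 0 + 0 + 1 + 0 + 0 + 0 + 1 + 0 + 1 + 2 + 0 + 1 + 1 + 1 + 0 + 1 = 9
distinct = 136 − 9 = 127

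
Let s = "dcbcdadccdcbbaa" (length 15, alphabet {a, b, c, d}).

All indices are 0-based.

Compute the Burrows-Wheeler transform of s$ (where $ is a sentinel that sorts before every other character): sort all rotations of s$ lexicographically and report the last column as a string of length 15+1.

rank  rotation          last
    0  $dcbcdadccdcbbaa  a
    1  a$dcbcdadccdcbba  a
    2  aa$dcbcdadccdcbb  b
    3  adccdcbbaa$dcbcd  d
    4  baa$dcbcdadccdcb  b
    5  bbaa$dcbcdadccdc  c
    6  bcdadccdcbbaa$dc  c
    7  cbbaa$dcbcdadccd  d
    8  cbcdadccdcbbaa$d  d
    9  ccdcbbaa$dcbcdad  d
   10  cdadccdcbbaa$dcb  b
   11  cdcbbaa$dcbcdadc  c
   12  dadccdcbbaa$dcbc  c
   13  dcbbaa$dcbcdadcc  c
   14  dcbcdadccdcbbaa$  $
   15  dccdcbbaa$dcbcda  a

aabdbccdddbccc$a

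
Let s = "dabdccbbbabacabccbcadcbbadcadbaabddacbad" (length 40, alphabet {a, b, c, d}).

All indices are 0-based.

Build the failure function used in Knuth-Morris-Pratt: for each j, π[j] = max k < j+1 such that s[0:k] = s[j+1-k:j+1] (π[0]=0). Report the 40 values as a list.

π[0] = 0
j=1 s[j]='a': π[1]=0 (border '')
j=2 s[j]='b': π[2]=0 (border '')
j=3 s[j]='d': π[3]=1 (border 'd')
j=4 s[j]='c': k: 1→0; π[4]=0 (border '')
j=5 s[j]='c': π[5]=0 (border '')
j=6 s[j]='b': π[6]=0 (border '')
j=7 s[j]='b': π[7]=0 (border '')
j=8 s[j]='b': π[8]=0 (border '')
j=9 s[j]='a': π[9]=0 (border '')
j=10 s[j]='b': π[10]=0 (border '')
j=11 s[j]='a': π[11]=0 (border '')
j=12 s[j]='c': π[12]=0 (border '')
j=13 s[j]='a': π[13]=0 (border '')
j=14 s[j]='b': π[14]=0 (border '')
j=15 s[j]='c': π[15]=0 (border '')
j=16 s[j]='c': π[16]=0 (border '')
j=17 s[j]='b': π[17]=0 (border '')
j=18 s[j]='c': π[18]=0 (border '')
j=19 s[j]='a': π[19]=0 (border '')
j=20 s[j]='d': π[20]=1 (border 'd')
j=21 s[j]='c': k: 1→0; π[21]=0 (border '')
j=22 s[j]='b': π[22]=0 (border '')
j=23 s[j]='b': π[23]=0 (border '')
j=24 s[j]='a': π[24]=0 (border '')
j=25 s[j]='d': π[25]=1 (border 'd')
j=26 s[j]='c': k: 1→0; π[26]=0 (border '')
j=27 s[j]='a': π[27]=0 (border '')
j=28 s[j]='d': π[28]=1 (border 'd')
j=29 s[j]='b': k: 1→0; π[29]=0 (border '')
j=30 s[j]='a': π[30]=0 (border '')
j=31 s[j]='a': π[31]=0 (border '')
j=32 s[j]='b': π[32]=0 (border '')
j=33 s[j]='d': π[33]=1 (border 'd')
j=34 s[j]='d': k: 1→0; π[34]=1 (border 'd')
j=35 s[j]='a': π[35]=2 (border 'da')
j=36 s[j]='c': k: 2→0; π[36]=0 (border '')
j=37 s[j]='b': π[37]=0 (border '')
j=38 s[j]='a': π[38]=0 (border '')
j=39 s[j]='d': π[39]=1 (border 'd')

[0, 0, 0, 1, 0, 0, 0, 0, 0, 0, 0, 0, 0, 0, 0, 0, 0, 0, 0, 0, 1, 0, 0, 0, 0, 1, 0, 0, 1, 0, 0, 0, 0, 1, 1, 2, 0, 0, 0, 1]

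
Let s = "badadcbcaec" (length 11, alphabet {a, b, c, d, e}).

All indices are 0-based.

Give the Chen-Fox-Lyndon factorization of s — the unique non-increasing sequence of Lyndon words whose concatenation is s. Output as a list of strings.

emit factor 1: 'b' (i=0, period=1)
emit factor 2: 'adadcbcaec' (i=1, period=10)

["b", "adadcbcaec"]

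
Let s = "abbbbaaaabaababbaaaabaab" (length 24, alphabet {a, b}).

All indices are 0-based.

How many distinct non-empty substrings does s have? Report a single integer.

216

rank | idx | suffix
   0 |  16 | aaaabaab
   1 |   5 | aaaabaababbaaaabaab
   2 |  17 | aaabaab
   3 |   6 | aaabaababbaaaabaab
   4 |  21 | aab
   5 |  18 | aabaab
   6 |   7 | aabaababbaaaabaab
   7 |  10 | aababbaaaabaab
   8 |  22 | ab
   9 |  19 | abaab
  10 |   8 | abaababbaaaabaab
  11 |  11 | ababbaaaabaab
  12 |  13 | abbaaaabaab
  13 |   0 | abbbbaaaabaababbaaaabaab
  14 |  23 | b
  15 |  15 | baaaabaab
  16 |   4 | baaaabaababbaaaabaab
  17 |  20 | baab
  18 |   9 | baababbaaaabaab
  19 |  12 | babbaaaabaab
  20 |  14 | bbaaaabaab
  21 |   3 | bbaaaabaababbaaaabaab
  22 |   2 | bbbaaaabaababbaaaabaab
  23 |   1 | bbbbaaaabaababbaaaabaab

SA = [16, 5, 17, 6, 21, 18, 7, 10, 22, 19, 8, 11, 13, 0, 23, 15, 4, 20, 9, 12, 14, 3, 2, 1]
[i] adj suffixes → lcp
  [1] 16/5 → 8 ('aaaabaab')
  [2] 5/17 → 3 ('aaa')
  [3] 17/6 → 7 ('aaabaab')
  [4] 6/21 → 2 ('aa')
  [5] 21/18 → 3 ('aab')
  [6] 18/7 → 6 ('aabaab')
  [7] 7/10 → 4 ('aaba')
  [8] 10/22 → 1 ('a')
  [9] 22/19 → 2 ('ab')
  [10] 19/8 → 5 ('abaab')
  [11] 8/11 → 3 ('aba')
  [12] 11/13 → 2 ('ab')
  [13] 13/0 → 3 ('abb')
  [14] 0/23 → 0 ('')
  [15] 23/15 → 1 ('b')
  [16] 15/4 → 9 ('baaaabaab')
  [17] 4/20 → 3 ('baa')
  [18] 20/9 → 4 ('baab')
  [19] 9/12 → 2 ('ba')
  [20] 12/14 → 1 ('b')
  [21] 14/3 → 10 ('bbaaaabaab')
  [22] 3/2 → 2 ('bb')
  [23] 2/1 → 3 ('bbb')

n(n+1)/2 = 24·25/2 = 300
Σ LCP = 0 + 8 + 3 + 7 + 2 + 3 + 6 + 4 + 1 + 2 + 5 + 3 + 2 + 3 + 0 + 1 + 9 + 3 + 4 + 2 + 1 + 10 + 2 + 3 = 84
distinct = 300 − 84 = 216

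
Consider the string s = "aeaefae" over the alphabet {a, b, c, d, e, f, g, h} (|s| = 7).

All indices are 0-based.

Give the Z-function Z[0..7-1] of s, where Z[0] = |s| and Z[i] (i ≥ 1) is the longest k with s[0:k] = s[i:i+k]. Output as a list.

Z[0]=7
i=1: i≥r, start 0; Z[1]=0
i=2: i≥r, start 0; Z[2]=2 extend→box=[2,4)
i=3: min(r-i=1, Z[1]=0)=0; Z[3]=0
i=4: i≥r, start 0; Z[4]=0
i=5: i≥r, start 0; Z[5]=2 extend→box=[5,7)
i=6: min(r-i=1, Z[1]=0)=0; Z[6]=0

[7, 0, 2, 0, 0, 2, 0]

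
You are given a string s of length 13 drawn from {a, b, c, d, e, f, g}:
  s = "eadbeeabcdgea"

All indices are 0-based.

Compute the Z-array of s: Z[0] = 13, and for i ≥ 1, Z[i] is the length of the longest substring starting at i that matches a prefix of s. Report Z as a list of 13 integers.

Z[0]=13
i=1: fresh scan; Z[1]=0
i=2: fresh scan; Z[2]=0
i=3: fresh scan; Z[3]=0
i=4: fresh scan; Z[4]=1 extend→box=[4,5)
i=5: fresh scan; Z[5]=2 extend→box=[5,7)
i=6: min(r-i=1, Z[1]=0)=0; Z[6]=0
i=7: fresh scan; Z[7]=0
i=8: fresh scan; Z[8]=0
i=9: fresh scan; Z[9]=0
i=10: fresh scan; Z[10]=0
i=11: fresh scan; Z[11]=2 extend→box=[11,13)
i=12: min(r-i=1, Z[1]=0)=0; Z[12]=0

[13, 0, 0, 0, 1, 2, 0, 0, 0, 0, 0, 2, 0]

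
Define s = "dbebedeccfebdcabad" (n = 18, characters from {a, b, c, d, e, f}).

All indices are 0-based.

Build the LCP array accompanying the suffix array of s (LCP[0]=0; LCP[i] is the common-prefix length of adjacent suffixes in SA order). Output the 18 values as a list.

rank | idx | suffix
   0 |  14 | abad
   1 |  16 | ad
   2 |  15 | bad
   3 |  11 | bdcabad
   4 |   1 | bebedeccfebdcabad
   5 |   3 | bedeccfebdcabad
   6 |  13 | cabad
   7 |   7 | ccfebdcabad
   8 |   8 | cfebdcabad
   9 |  17 | d
  10 |   0 | dbebedeccfebdcabad
  11 |  12 | dcabad
  12 |   5 | deccfebdcabad
  13 |  10 | ebdcabad
  14 |   2 | ebedeccfebdcabad
  15 |   6 | eccfebdcabad
  16 |   4 | edeccfebdcabad
  17 |   9 | febdcabad

SA = [14, 16, 15, 11, 1, 3, 13, 7, 8, 17, 0, 12, 5, 10, 2, 6, 4, 9]
i: (SA[i-1],SA[i]) lcp shared
  1: (14,16) 1 'a'
  2: (16,15) 0 ''
  3: (15,11) 1 'b'
  4: (11,1) 1 'b'
  5: (1,3) 2 'be'
  6: (3,13) 0 ''
  7: (13,7) 1 'c'
  8: (7,8) 1 'c'
  9: (8,17) 0 ''
  10: (17,0) 1 'd'
  11: (0,12) 1 'd'
  12: (12,5) 1 'd'
  13: (5,10) 0 ''
  14: (10,2) 2 'eb'
  15: (2,6) 1 'e'
  16: (6,4) 1 'e'
  17: (4,9) 0 ''

[0, 1, 0, 1, 1, 2, 0, 1, 1, 0, 1, 1, 1, 0, 2, 1, 1, 0]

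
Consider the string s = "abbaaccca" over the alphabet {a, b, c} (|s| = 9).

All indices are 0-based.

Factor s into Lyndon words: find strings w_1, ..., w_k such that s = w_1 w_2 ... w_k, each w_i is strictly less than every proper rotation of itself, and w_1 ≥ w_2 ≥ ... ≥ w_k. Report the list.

emit factor 1: 'abb' (i=0, period=3)
emit factor 2: 'aaccc' (i=3, period=5)
emit factor 3: 'a' (i=8, period=1)

["abb", "aaccc", "a"]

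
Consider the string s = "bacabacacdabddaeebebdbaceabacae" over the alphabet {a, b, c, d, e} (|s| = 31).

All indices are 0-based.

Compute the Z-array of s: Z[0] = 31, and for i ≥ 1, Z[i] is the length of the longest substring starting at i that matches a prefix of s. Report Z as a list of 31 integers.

[31, 0, 0, 0, 4, 0, 0, 0, 0, 0, 0, 1, 0, 0, 0, 0, 0, 1, 0, 1, 0, 3, 0, 0, 0, 0, 4, 0, 0, 0, 0]

Z[0]=31
i=1: fresh scan; Z[1]=0
i=2: fresh scan; Z[2]=0
i=3: fresh scan; Z[3]=0
i=4: fresh scan; Z[4]=4 grow→box=[4,8)
i=5: min(r-i=3, Z[1]=0)=0; Z[5]=0
i=6: min(r-i=2, Z[2]=0)=0; Z[6]=0
i=7: min(r-i=1, Z[3]=0)=0; Z[7]=0
i=8: fresh scan; Z[8]=0
i=9: fresh scan; Z[9]=0
i=10: fresh scan; Z[10]=0
i=11: fresh scan; Z[11]=1 grow→box=[11,12)
i=12: fresh scan; Z[12]=0
i=13: fresh scan; Z[13]=0
i=14: fresh scan; Z[14]=0
i=15: fresh scan; Z[15]=0
i=16: fresh scan; Z[16]=0
i=17: fresh scan; Z[17]=1 grow→box=[17,18)
i=18: fresh scan; Z[18]=0
i=19: fresh scan; Z[19]=1 grow→box=[19,20)
i=20: fresh scan; Z[20]=0
i=21: fresh scan; Z[21]=3 grow→box=[21,24)
i=22: min(r-i=2, Z[1]=0)=0; Z[22]=0
i=23: min(r-i=1, Z[2]=0)=0; Z[23]=0
i=24: fresh scan; Z[24]=0
i=25: fresh scan; Z[25]=0
i=26: fresh scan; Z[26]=4 grow→box=[26,30)
i=27: min(r-i=3, Z[1]=0)=0; Z[27]=0
i=28: min(r-i=2, Z[2]=0)=0; Z[28]=0
i=29: min(r-i=1, Z[3]=0)=0; Z[29]=0
i=30: fresh scan; Z[30]=0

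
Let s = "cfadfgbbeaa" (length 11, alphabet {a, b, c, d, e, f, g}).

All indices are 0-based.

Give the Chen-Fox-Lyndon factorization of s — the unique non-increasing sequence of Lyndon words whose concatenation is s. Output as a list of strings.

emit factor 1: 'cf' (i=0, period=2)
emit factor 2: 'adfgbbe' (i=2, period=7)
emit factor 3: 'a' (i=9, period=1)
emit factor 4: 'a' (i=10, period=1)

["cf", "adfgbbe", "a", "a"]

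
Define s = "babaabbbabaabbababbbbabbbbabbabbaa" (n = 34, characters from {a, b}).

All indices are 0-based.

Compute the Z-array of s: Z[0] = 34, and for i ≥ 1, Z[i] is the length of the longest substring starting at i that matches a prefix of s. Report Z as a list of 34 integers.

Z[0]=34
i=1: fresh scan; Z[1]=0
i=2: fresh scan; Z[2]=2 scan→box=[2,4)
i=3: min(r-i=1, Z[1]=0)=0; Z[3]=0
i=4: fresh scan; Z[4]=0
i=5: fresh scan; Z[5]=1 scan→box=[5,6)
i=6: fresh scan; Z[6]=1 scan→box=[6,7)
i=7: fresh scan; Z[7]=7 scan→box=[7,14)
i=8: min(r-i=6, Z[1]=0)=0; Z[8]=0
i=9: min(r-i=5, Z[2]=2)=2; Z[9]=2
i=10: min(r-i=4, Z[3]=0)=0; Z[10]=0
i=11: min(r-i=3, Z[4]=0)=0; Z[11]=0
i=12: min(r-i=2, Z[5]=1)=1; Z[12]=1
i=13: min(r-i=1, Z[6]=1)=1; Z[13]=4 scan→box=[13,17)
i=14: min(r-i=3, Z[1]=0)=0; Z[14]=0
i=15: min(r-i=2, Z[2]=2)=2; Z[15]=3 scan→box=[15,18)
i=16: min(r-i=2, Z[1]=0)=0; Z[16]=0
i=17: min(r-i=1, Z[2]=2)=1; Z[17]=1
i=18: fresh scan; Z[18]=1 scan→box=[18,19)
i=19: fresh scan; Z[19]=1 scan→box=[19,20)
i=20: fresh scan; Z[20]=3 scan→box=[20,23)
i=21: min(r-i=2, Z[1]=0)=0; Z[21]=0
i=22: min(r-i=1, Z[2]=2)=1; Z[22]=1
i=23: fresh scan; Z[23]=1 scan→box=[23,24)
i=24: fresh scan; Z[24]=1 scan→box=[24,25)
i=25: fresh scan; Z[25]=3 scan→box=[25,28)
i=26: min(r-i=2, Z[1]=0)=0; Z[26]=0
i=27: min(r-i=1, Z[2]=2)=1; Z[27]=1
i=28: fresh scan; Z[28]=3 scan→box=[28,31)
i=29: min(r-i=2, Z[1]=0)=0; Z[29]=0
i=30: min(r-i=1, Z[2]=2)=1; Z[30]=1
i=31: fresh scan; Z[31]=2 scan→box=[31,33)
i=32: min(r-i=1, Z[1]=0)=0; Z[32]=0
i=33: fresh scan; Z[33]=0

[34, 0, 2, 0, 0, 1, 1, 7, 0, 2, 0, 0, 1, 4, 0, 3, 0, 1, 1, 1, 3, 0, 1, 1, 1, 3, 0, 1, 3, 0, 1, 2, 0, 0]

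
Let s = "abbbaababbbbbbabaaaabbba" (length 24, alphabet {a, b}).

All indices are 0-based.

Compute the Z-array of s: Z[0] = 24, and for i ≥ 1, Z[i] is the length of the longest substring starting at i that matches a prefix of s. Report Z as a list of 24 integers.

[24, 0, 0, 0, 1, 2, 0, 4, 0, 0, 0, 0, 0, 0, 2, 0, 1, 1, 1, 5, 0, 0, 0, 1]

Z[0]=24
i=1: outside box; Z[1]=0
i=2: outside box; Z[2]=0
i=3: outside box; Z[3]=0
i=4: outside box; Z[4]=1 grow→box=[4,5)
i=5: outside box; Z[5]=2 grow→box=[5,7)
i=6: min(r-i=1, Z[1]=0)=0; Z[6]=0
i=7: outside box; Z[7]=4 grow→box=[7,11)
i=8: min(r-i=3, Z[1]=0)=0; Z[8]=0
i=9: min(r-i=2, Z[2]=0)=0; Z[9]=0
i=10: min(r-i=1, Z[3]=0)=0; Z[10]=0
i=11: outside box; Z[11]=0
i=12: outside box; Z[12]=0
i=13: outside box; Z[13]=0
i=14: outside box; Z[14]=2 grow→box=[14,16)
i=15: min(r-i=1, Z[1]=0)=0; Z[15]=0
i=16: outside box; Z[16]=1 grow→box=[16,17)
i=17: outside box; Z[17]=1 grow→box=[17,18)
i=18: outside box; Z[18]=1 grow→box=[18,19)
i=19: outside box; Z[19]=5 grow→box=[19,24)
i=20: min(r-i=4, Z[1]=0)=0; Z[20]=0
i=21: min(r-i=3, Z[2]=0)=0; Z[21]=0
i=22: min(r-i=2, Z[3]=0)=0; Z[22]=0
i=23: min(r-i=1, Z[4]=1)=1; Z[23]=1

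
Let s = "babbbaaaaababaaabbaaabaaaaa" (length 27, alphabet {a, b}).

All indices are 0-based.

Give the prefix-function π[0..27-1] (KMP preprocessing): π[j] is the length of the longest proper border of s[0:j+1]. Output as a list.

π[0] = 0
j=1 s[j]='a': π[1]=0 (border '')
j=2 s[j]='b': π[2]=1 (border 'b')
j=3 s[j]='b': k: 1→0; π[3]=1 (border 'b')
j=4 s[j]='b': k: 1→0; π[4]=1 (border 'b')
j=5 s[j]='a': π[5]=2 (border 'ba')
j=6 s[j]='a': k: 2→0; π[6]=0 (border '')
j=7 s[j]='a': π[7]=0 (border '')
j=8 s[j]='a': π[8]=0 (border '')
j=9 s[j]='a': π[9]=0 (border '')
j=10 s[j]='b': π[10]=1 (border 'b')
j=11 s[j]='a': π[11]=2 (border 'ba')
j=12 s[j]='b': π[12]=3 (border 'bab')
j=13 s[j]='a': k: 3→1; π[13]=2 (border 'ba')
j=14 s[j]='a': k: 2→0; π[14]=0 (border '')
j=15 s[j]='a': π[15]=0 (border '')
j=16 s[j]='b': π[16]=1 (border 'b')
j=17 s[j]='b': k: 1→0; π[17]=1 (border 'b')
j=18 s[j]='a': π[18]=2 (border 'ba')
j=19 s[j]='a': k: 2→0; π[19]=0 (border '')
j=20 s[j]='a': π[20]=0 (border '')
j=21 s[j]='b': π[21]=1 (border 'b')
j=22 s[j]='a': π[22]=2 (border 'ba')
j=23 s[j]='a': k: 2→0; π[23]=0 (border '')
j=24 s[j]='a': π[24]=0 (border '')
j=25 s[j]='a': π[25]=0 (border '')
j=26 s[j]='a': π[26]=0 (border '')

[0, 0, 1, 1, 1, 2, 0, 0, 0, 0, 1, 2, 3, 2, 0, 0, 1, 1, 2, 0, 0, 1, 2, 0, 0, 0, 0]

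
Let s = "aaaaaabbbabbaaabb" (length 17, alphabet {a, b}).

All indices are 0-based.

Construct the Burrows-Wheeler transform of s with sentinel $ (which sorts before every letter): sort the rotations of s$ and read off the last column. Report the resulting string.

rank  rotation            last
    0  $aaaaaabbbabbaaabb  b
    1  aaaaaabbbabbaaabb$  $
    2  aaaaabbbabbaaabb$a  a
    3  aaaabbbabbaaabb$aa  a
    4  aaabb$aaaaaabbbabb  b
    5  aaabbbabbaaabb$aaa  a
    6  aabb$aaaaaabbbabba  a
    7  aabbbabbaaabb$aaaa  a
    8  abb$aaaaaabbbabbaa  a
    9  abbaaabb$aaaaaabbb  b
   10  abbbabbaaabb$aaaaa  a
   11  b$aaaaaabbbabbaaab  b
   12  baaabb$aaaaaabbbab  b
   13  babbaaabb$aaaaaabb  b
   14  bb$aaaaaabbbabbaaa  a
   15  bbaaabb$aaaaaabbba  a
   16  bbabbaaabb$aaaaaab  b
   17  bbbabbaaabb$aaaaaa  a

b$aabaaaababbbaaba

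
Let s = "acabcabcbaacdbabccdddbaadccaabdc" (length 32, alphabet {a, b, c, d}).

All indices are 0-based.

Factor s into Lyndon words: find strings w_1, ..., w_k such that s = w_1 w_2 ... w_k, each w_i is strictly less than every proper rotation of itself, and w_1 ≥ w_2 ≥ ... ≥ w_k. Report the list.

["ac", "abcabcb", "aacdbabccdddbaadcc", "aabdc"]

emit factor 1: 'ac' (i=0, period=2)
emit factor 2: 'abcabcb' (i=2, period=7)
emit factor 3: 'aacdbabccdddbaadcc' (i=9, period=18)
emit factor 4: 'aabdc' (i=27, period=5)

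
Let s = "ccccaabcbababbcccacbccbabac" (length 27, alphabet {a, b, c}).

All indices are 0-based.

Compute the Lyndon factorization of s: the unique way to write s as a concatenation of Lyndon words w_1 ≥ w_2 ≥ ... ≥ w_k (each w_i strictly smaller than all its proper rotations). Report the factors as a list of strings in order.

emit factor 1: 'c' (i=0, period=1)
emit factor 2: 'c' (i=1, period=1)
emit factor 3: 'c' (i=2, period=1)
emit factor 4: 'c' (i=3, period=1)
emit factor 5: 'aabcbababbcccacbccbabac' (i=4, period=23)

["c", "c", "c", "c", "aabcbababbcccacbccbabac"]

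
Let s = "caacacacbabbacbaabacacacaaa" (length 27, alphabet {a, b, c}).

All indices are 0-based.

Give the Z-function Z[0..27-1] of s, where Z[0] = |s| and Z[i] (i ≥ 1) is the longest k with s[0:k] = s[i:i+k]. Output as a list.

[27, 0, 0, 2, 0, 2, 0, 1, 0, 0, 0, 0, 0, 1, 0, 0, 0, 0, 0, 2, 0, 2, 0, 3, 0, 0, 0]

Z[0]=27
i=1: outside box; Z[1]=0
i=2: outside box; Z[2]=0
i=3: outside box; Z[3]=2 extend→box=[3,5)
i=4: min(r-i=1, Z[1]=0)=0; Z[4]=0
i=5: outside box; Z[5]=2 extend→box=[5,7)
i=6: min(r-i=1, Z[1]=0)=0; Z[6]=0
i=7: outside box; Z[7]=1 extend→box=[7,8)
i=8: outside box; Z[8]=0
i=9: outside box; Z[9]=0
i=10: outside box; Z[10]=0
i=11: outside box; Z[11]=0
i=12: outside box; Z[12]=0
i=13: outside box; Z[13]=1 extend→box=[13,14)
i=14: outside box; Z[14]=0
i=15: outside box; Z[15]=0
i=16: outside box; Z[16]=0
i=17: outside box; Z[17]=0
i=18: outside box; Z[18]=0
i=19: outside box; Z[19]=2 extend→box=[19,21)
i=20: min(r-i=1, Z[1]=0)=0; Z[20]=0
i=21: outside box; Z[21]=2 extend→box=[21,23)
i=22: min(r-i=1, Z[1]=0)=0; Z[22]=0
i=23: outside box; Z[23]=3 extend→box=[23,26)
i=24: min(r-i=2, Z[1]=0)=0; Z[24]=0
i=25: min(r-i=1, Z[2]=0)=0; Z[25]=0
i=26: outside box; Z[26]=0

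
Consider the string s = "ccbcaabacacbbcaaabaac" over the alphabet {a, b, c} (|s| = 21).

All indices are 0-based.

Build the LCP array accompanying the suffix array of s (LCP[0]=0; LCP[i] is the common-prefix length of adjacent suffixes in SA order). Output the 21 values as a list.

[0, 2, 4, 2, 1, 3, 1, 2, 2, 0, 2, 1, 1, 4, 0, 1, 3, 2, 1, 2, 1]

rank→(start, suffix):
  0 → (14, 'aaabaac')
  1 → (15, 'aabaac')
  2 → (4, 'aabacacbbcaaabaac')
  3 → (18, 'aac')
  4 → (16, 'abaac')
  5 → (5, 'abacacbbcaaabaac')
  6 → (19, 'ac')
  7 → (7, 'acacbbcaaabaac')
  8 → (9, 'acbbcaaabaac')
  9 → (17, 'baac')
  10 → (6, 'bacacbbcaaabaac')
  11 → (11, 'bbcaaabaac')
  12 → (12, 'bcaaabaac')
  13 → (2, 'bcaabacacbbcaaabaac')
  14 → (20, 'c')
  15 → (13, 'caaabaac')
  16 → (3, 'caabacacbbcaaabaac')
  17 → (8, 'cacbbcaaabaac')
  18 → (10, 'cbbcaaabaac')
  19 → (1, 'cbcaabacacbbcaaabaac')
  20 → (0, 'ccbcaabacacbbcaaabaac')

SA = [14, 15, 4, 18, 16, 5, 19, 7, 9, 17, 6, 11, 12, 2, 20, 13, 3, 8, 10, 1, 0]
rank  pair      lcp
   1  s[14:],s[15:]  2  'aa'
   2  s[15:],s[4:]  4  'aaba'
   3  s[4:],s[18:]  2  'aa'
   4  s[18:],s[16:]  1  'a'
   5  s[16:],s[5:]  3  'aba'
   6  s[5:],s[19:]  1  'a'
   7  s[19:],s[7:]  2  'ac'
   8  s[7:],s[9:]  2  'ac'
   9  s[9:],s[17:]  0  ''
  10  s[17:],s[6:]  2  'ba'
  11  s[6:],s[11:]  1  'b'
  12  s[11:],s[12:]  1  'b'
  13  s[12:],s[2:]  4  'bcaa'
  14  s[2:],s[20:]  0  ''
  15  s[20:],s[13:]  1  'c'
  16  s[13:],s[3:]  3  'caa'
  17  s[3:],s[8:]  2  'ca'
  18  s[8:],s[10:]  1  'c'
  19  s[10:],s[1:]  2  'cb'
  20  s[1:],s[0:]  1  'c'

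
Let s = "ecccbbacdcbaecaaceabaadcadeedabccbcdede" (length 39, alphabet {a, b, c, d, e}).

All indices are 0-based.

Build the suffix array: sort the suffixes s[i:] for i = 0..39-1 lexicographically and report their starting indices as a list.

sorted suffixes:
  #0 SA[0]=14  'aaceabaadcadeedabccbcdede'
  #1 SA[1]=20  'aadcadeedabccbcdede'
  #2 SA[2]=18  'abaadcadeedabccbcdede'
  #3 SA[3]=29  'abccbcdede'
  #4 SA[4]=6  'acdcbaecaaceabaadcadeedabccbcdede'
  #5 SA[5]=15  'aceabaadcadeedabccbcdede'
  #6 SA[6]=21  'adcadeedabccbcdede'
  #7 SA[7]=24  'adeedabccbcdede'
  #8 SA[8]=11  'aecaaceabaadcadeedabccbcdede'
  #9 SA[9]=19  'baadcadeedabccbcdede'
  #10 SA[10]=5  'bacdcbaecaaceabaadcadeedabccbcdede'
  #11 SA[11]=10  'baecaaceabaadcadeedabccbcdede'
  #12 SA[12]=4  'bbacdcbaecaaceabaadcadeedabccbcdede'
  #13 SA[13]=30  'bccbcdede'
  #14 SA[14]=33  'bcdede'
  #15 SA[15]=13  'caaceabaadcadeedabccbcdede'
  #16 SA[16]=23  'cadeedabccbcdede'
  #17 SA[17]=9  'cbaecaaceabaadcadeedabccbcdede'
  #18 SA[18]=3  'cbbacdcbaecaaceabaadcadeedabccbcdede'
  #19 SA[19]=32  'cbcdede'
  #20 SA[20]=2  'ccbbacdcbaecaaceabaadcadeedabccbcdede'
  #21 SA[21]=31  'ccbcdede'
  #22 SA[22]=1  'cccbbacdcbaecaaceabaadcadeedabccbcdede'
  #23 SA[23]=7  'cdcbaecaaceabaadcadeedabccbcdede'
  #24 SA[24]=34  'cdede'
  #25 SA[25]=16  'ceabaadcadeedabccbcdede'
  #26 SA[26]=28  'dabccbcdede'
  #27 SA[27]=22  'dcadeedabccbcdede'
  #28 SA[28]=8  'dcbaecaaceabaadcadeedabccbcdede'
  #29 SA[29]=37  'de'
  #30 SA[30]=35  'dede'
  #31 SA[31]=25  'deedabccbcdede'
  #32 SA[32]=38  'e'
  #33 SA[33]=17  'eabaadcadeedabccbcdede'
  #34 SA[34]=12  'ecaaceabaadcadeedabccbcdede'
  #35 SA[35]=0  'ecccbbacdcbaecaaceabaadcadeedabccbcdede'
  #36 SA[36]=27  'edabccbcdede'
  #37 SA[37]=36  'ede'
  #38 SA[38]=26  'eedabccbcdede'

[14, 20, 18, 29, 6, 15, 21, 24, 11, 19, 5, 10, 4, 30, 33, 13, 23, 9, 3, 32, 2, 31, 1, 7, 34, 16, 28, 22, 8, 37, 35, 25, 38, 17, 12, 0, 27, 36, 26]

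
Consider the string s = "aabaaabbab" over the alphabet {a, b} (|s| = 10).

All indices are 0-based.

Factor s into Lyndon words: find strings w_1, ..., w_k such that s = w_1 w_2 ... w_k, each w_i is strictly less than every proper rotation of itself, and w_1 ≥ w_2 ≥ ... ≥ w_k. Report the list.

["aab", "aaabbab"]

emit factor 1: 'aab' (i=0, period=3)
emit factor 2: 'aaabbab' (i=3, period=7)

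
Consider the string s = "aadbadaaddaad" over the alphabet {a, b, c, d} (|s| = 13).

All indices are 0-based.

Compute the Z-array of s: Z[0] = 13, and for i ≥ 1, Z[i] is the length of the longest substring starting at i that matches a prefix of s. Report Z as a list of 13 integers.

[13, 1, 0, 0, 1, 0, 3, 1, 0, 0, 3, 1, 0]

Z[0]=13
i=1: i≥r, start 0; Z[1]=1 extend→box=[1,2)
i=2: i≥r, start 0; Z[2]=0
i=3: i≥r, start 0; Z[3]=0
i=4: i≥r, start 0; Z[4]=1 extend→box=[4,5)
i=5: i≥r, start 0; Z[5]=0
i=6: i≥r, start 0; Z[6]=3 extend→box=[6,9)
i=7: min(r-i=2, Z[1]=1)=1; Z[7]=1
i=8: min(r-i=1, Z[2]=0)=0; Z[8]=0
i=9: i≥r, start 0; Z[9]=0
i=10: i≥r, start 0; Z[10]=3 extend→box=[10,13)
i=11: min(r-i=2, Z[1]=1)=1; Z[11]=1
i=12: min(r-i=1, Z[2]=0)=0; Z[12]=0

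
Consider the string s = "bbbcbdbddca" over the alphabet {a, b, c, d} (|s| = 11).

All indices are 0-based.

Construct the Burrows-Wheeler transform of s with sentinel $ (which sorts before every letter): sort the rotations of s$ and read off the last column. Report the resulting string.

ac$bbcddbbdb

rank  rotation      last
    0  $bbbcbdbddca  a
    1  a$bbbcbdbddc  c
    2  bbbcbdbddca$  $
    3  bbcbdbddca$b  b
    4  bcbdbddca$bb  b
    5  bdbddca$bbbc  c
    6  bddca$bbbcbd  d
    7  ca$bbbcbdbdd  d
    8  cbdbddca$bbb  b
    9  dbddca$bbbcb  b
   10  dca$bbbcbdbd  d
   11  ddca$bbbcbdb  b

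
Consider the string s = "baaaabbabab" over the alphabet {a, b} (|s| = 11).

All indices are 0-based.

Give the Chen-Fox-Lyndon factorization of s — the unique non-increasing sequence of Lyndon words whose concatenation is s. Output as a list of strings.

emit factor 1: 'b' (i=0, period=1)
emit factor 2: 'aaaabbabab' (i=1, period=10)

["b", "aaaabbabab"]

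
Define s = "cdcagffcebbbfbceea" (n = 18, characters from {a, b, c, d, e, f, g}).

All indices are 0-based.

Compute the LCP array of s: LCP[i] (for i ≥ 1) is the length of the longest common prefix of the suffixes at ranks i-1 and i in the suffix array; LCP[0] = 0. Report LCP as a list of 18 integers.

[0, 1, 0, 2, 1, 1, 0, 1, 1, 2, 0, 0, 1, 1, 0, 1, 1, 0]

sorted suffixes:
  #0 SA[0]=17  'a'
  #1 SA[1]=3  'agffcebbbfbceea'
  #2 SA[2]=9  'bbbfbceea'
  #3 SA[3]=10  'bbfbceea'
  #4 SA[4]=13  'bceea'
  #5 SA[5]=11  'bfbceea'
  #6 SA[6]=2  'cagffcebbbfbceea'
  #7 SA[7]=0  'cdcagffcebbbfbceea'
  #8 SA[8]=7  'cebbbfbceea'
  #9 SA[9]=14  'ceea'
  #10 SA[10]=1  'dcagffcebbbfbceea'
  #11 SA[11]=16  'ea'
  #12 SA[12]=8  'ebbbfbceea'
  #13 SA[13]=15  'eea'
  #14 SA[14]=12  'fbceea'
  #15 SA[15]=6  'fcebbbfbceea'
  #16 SA[16]=5  'ffcebbbfbceea'
  #17 SA[17]=4  'gffcebbbfbceea'

SA = [17, 3, 9, 10, 13, 11, 2, 0, 7, 14, 1, 16, 8, 15, 12, 6, 5, 4]
i: (SA[i-1],SA[i]) lcp shared
  1: (17,3) 1 'a'
  2: (3,9) 0 ''
  3: (9,10) 2 'bb'
  4: (10,13) 1 'b'
  5: (13,11) 1 'b'
  6: (11,2) 0 ''
  7: (2,0) 1 'c'
  8: (0,7) 1 'c'
  9: (7,14) 2 'ce'
  10: (14,1) 0 ''
  11: (1,16) 0 ''
  12: (16,8) 1 'e'
  13: (8,15) 1 'e'
  14: (15,12) 0 ''
  15: (12,6) 1 'f'
  16: (6,5) 1 'f'
  17: (5,4) 0 ''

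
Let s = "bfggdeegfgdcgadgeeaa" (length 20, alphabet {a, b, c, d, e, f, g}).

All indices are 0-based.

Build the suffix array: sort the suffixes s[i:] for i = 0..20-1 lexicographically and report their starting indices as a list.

rank→(start, suffix):
  0 → (19, 'a')
  1 → (18, 'aa')
  2 → (13, 'adgeeaa')
  3 → (0, 'bfggdeegfgdcgadgeeaa')
  4 → (11, 'cgadgeeaa')
  5 → (10, 'dcgadgeeaa')
  6 → (4, 'deegfgdcgadgeeaa')
  7 → (14, 'dgeeaa')
  8 → (17, 'eaa')
  9 → (16, 'eeaa')
  10 → (5, 'eegfgdcgadgeeaa')
  11 → (6, 'egfgdcgadgeeaa')
  12 → (8, 'fgdcgadgeeaa')
  13 → (1, 'fggdeegfgdcgadgeeaa')
  14 → (12, 'gadgeeaa')
  15 → (9, 'gdcgadgeeaa')
  16 → (3, 'gdeegfgdcgadgeeaa')
  17 → (15, 'geeaa')
  18 → (7, 'gfgdcgadgeeaa')
  19 → (2, 'ggdeegfgdcgadgeeaa')

[19, 18, 13, 0, 11, 10, 4, 14, 17, 16, 5, 6, 8, 1, 12, 9, 3, 15, 7, 2]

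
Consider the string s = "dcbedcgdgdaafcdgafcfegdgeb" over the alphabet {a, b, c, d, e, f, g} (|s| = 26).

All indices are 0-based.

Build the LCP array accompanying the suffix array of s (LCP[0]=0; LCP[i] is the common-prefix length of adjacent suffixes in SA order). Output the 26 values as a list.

rank | idx | suffix
   0 |  10 | aafcdgafcfegdgeb
   1 |  11 | afcdgafcfegdgeb
   2 |  16 | afcfegdgeb
   3 |  25 | b
   4 |   2 | bedcgdgdaafcdgafcfegdgeb
   5 |   1 | cbedcgdgdaafcdgafcfegdgeb
   6 |  13 | cdgafcfegdgeb
   7 |  18 | cfegdgeb
   8 |   5 | cgdgdaafcdgafcfegdgeb
   9 |   9 | daafcdgafcfegdgeb
  10 |   0 | dcbedcgdgdaafcdgafcfegdgeb
  11 |   4 | dcgdgdaafcdgafcfegdgeb
  12 |  14 | dgafcfegdgeb
  13 |   7 | dgdaafcdgafcfegdgeb
  14 |  22 | dgeb
  15 |  24 | eb
  16 |   3 | edcgdgdaafcdgafcfegdgeb
  17 |  20 | egdgeb
  18 |  12 | fcdgafcfegdgeb
  19 |  17 | fcfegdgeb
  20 |  19 | fegdgeb
  21 |  15 | gafcfegdgeb
  22 |   8 | gdaafcdgafcfegdgeb
  23 |   6 | gdgdaafcdgafcfegdgeb
  24 |  21 | gdgeb
  25 |  23 | geb

SA = [10, 11, 16, 25, 2, 1, 13, 18, 5, 9, 0, 4, 14, 7, 22, 24, 3, 20, 12, 17, 19, 15, 8, 6, 21, 23]
[i] adj suffixes → lcp
  [1] 10/11 → 1 ('a')
  [2] 11/16 → 3 ('afc')
  [3] 16/25 → 0 ('')
  [4] 25/2 → 1 ('b')
  [5] 2/1 → 0 ('')
  [6] 1/13 → 1 ('c')
  [7] 13/18 → 1 ('c')
  [8] 18/5 → 1 ('c')
  [9] 5/9 → 0 ('')
  [10] 9/0 → 1 ('d')
  [11] 0/4 → 2 ('dc')
  [12] 4/14 → 1 ('d')
  [13] 14/7 → 2 ('dg')
  [14] 7/22 → 2 ('dg')
  [15] 22/24 → 0 ('')
  [16] 24/3 → 1 ('e')
  [17] 3/20 → 1 ('e')
  [18] 20/12 → 0 ('')
  [19] 12/17 → 2 ('fc')
  [20] 17/19 → 1 ('f')
  [21] 19/15 → 0 ('')
  [22] 15/8 → 1 ('g')
  [23] 8/6 → 2 ('gd')
  [24] 6/21 → 3 ('gdg')
  [25] 21/23 → 1 ('g')

[0, 1, 3, 0, 1, 0, 1, 1, 1, 0, 1, 2, 1, 2, 2, 0, 1, 1, 0, 2, 1, 0, 1, 2, 3, 1]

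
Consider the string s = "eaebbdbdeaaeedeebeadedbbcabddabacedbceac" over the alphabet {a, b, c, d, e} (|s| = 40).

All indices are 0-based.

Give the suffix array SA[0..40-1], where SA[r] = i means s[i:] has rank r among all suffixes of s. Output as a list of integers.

[9, 29, 25, 38, 31, 18, 1, 10, 30, 22, 3, 23, 35, 4, 26, 6, 16, 39, 24, 36, 32, 28, 21, 34, 5, 27, 7, 19, 13, 8, 37, 17, 0, 2, 15, 20, 33, 12, 14, 11]

rank | idx | suffix
   0 |   9 | aaeedeebeadedbbcabddabacedbceac
   1 |  29 | abacedbceac
   2 |  25 | abddabacedbceac
   3 |  38 | ac
   4 |  31 | acedbceac
   5 |  18 | adedbbcabddabacedbceac
   6 |   1 | aebbdbdeaaeedeebeadedbbcabddabacedbceac
   7 |  10 | aeedeebeadedbbcabddabacedbceac
   8 |  30 | bacedbceac
   9 |  22 | bbcabddabacedbceac
  10 |   3 | bbdbdeaaeedeebeadedbbcabddabacedbceac
  11 |  23 | bcabddabacedbceac
  12 |  35 | bceac
  13 |   4 | bdbdeaaeedeebeadedbbcabddabacedbceac
  14 |  26 | bddabacedbceac
  15 |   6 | bdeaaeedeebeadedbbcabddabacedbceac
  16 |  16 | beadedbbcabddabacedbceac
  17 |  39 | c
  18 |  24 | cabddabacedbceac
  19 |  36 | ceac
  20 |  32 | cedbceac
  21 |  28 | dabacedbceac
  22 |  21 | dbbcabddabacedbceac
  23 |  34 | dbceac
  24 |   5 | dbdeaaeedeebeadedbbcabddabacedbceac
  25 |  27 | ddabacedbceac
  26 |   7 | deaaeedeebeadedbbcabddabacedbceac
  27 |  19 | dedbbcabddabacedbceac
  28 |  13 | deebeadedbbcabddabacedbceac
  29 |   8 | eaaeedeebeadedbbcabddabacedbceac
  30 |  37 | eac
  31 |  17 | eadedbbcabddabacedbceac
  32 |   0 | eaebbdbdeaaeedeebeadedbbcabddabacedbceac
  33 |   2 | ebbdbdeaaeedeebeadedbbcabddabacedbceac
  34 |  15 | ebeadedbbcabddabacedbceac
  35 |  20 | edbbcabddabacedbceac
  36 |  33 | edbceac
  37 |  12 | edeebeadedbbcabddabacedbceac
  38 |  14 | eebeadedbbcabddabacedbceac
  39 |  11 | eedeebeadedbbcabddabacedbceac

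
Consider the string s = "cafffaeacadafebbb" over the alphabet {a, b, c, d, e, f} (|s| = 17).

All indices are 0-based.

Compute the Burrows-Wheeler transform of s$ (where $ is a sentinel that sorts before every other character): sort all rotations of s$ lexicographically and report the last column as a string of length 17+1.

rank  rotation            last
    0  $cafffaeacadafebbb  b
    1  acadafebbb$cafffae  e
    2  adafebbb$cafffaeac  c
    3  aeacadafebbb$cafff  f
    4  afebbb$cafffaeacad  d
    5  afffaeacadafebbb$c  c
    6  b$cafffaeacadafebb  b
    7  bb$cafffaeacadafeb  b
    8  bbb$cafffaeacadafe  e
    9  cadafebbb$cafffaea  a
   10  cafffaeacadafebbb$  $
   11  dafebbb$cafffaeaca  a
   12  eacadafebbb$cafffa  a
   13  ebbb$cafffaeacadaf  f
   14  faeacadafebbb$caff  f
   15  febbb$cafffaeacada  a
   16  ffaeacadafebbb$caf  f
   17  fffaeacadafebbb$ca  a

becfdcbbea$aaffafa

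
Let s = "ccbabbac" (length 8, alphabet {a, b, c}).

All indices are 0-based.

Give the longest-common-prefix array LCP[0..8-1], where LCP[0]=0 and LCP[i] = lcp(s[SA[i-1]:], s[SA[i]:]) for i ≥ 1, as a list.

[0, 1, 0, 2, 1, 0, 1, 1]

rank | idx | suffix
   0 |   3 | abbac
   1 |   6 | ac
   2 |   2 | babbac
   3 |   5 | bac
   4 |   4 | bbac
   5 |   7 | c
   6 |   1 | cbabbac
   7 |   0 | ccbabbac

SA = [3, 6, 2, 5, 4, 7, 1, 0]
[i] adj suffixes → lcp
  [1] 3/6 → 1 ('a')
  [2] 6/2 → 0 ('')
  [3] 2/5 → 2 ('ba')
  [4] 5/4 → 1 ('b')
  [5] 4/7 → 0 ('')
  [6] 7/1 → 1 ('c')
  [7] 1/0 → 1 ('c')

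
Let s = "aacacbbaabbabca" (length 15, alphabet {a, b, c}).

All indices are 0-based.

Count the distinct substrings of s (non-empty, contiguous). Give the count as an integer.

101

rank→(start, suffix):
  0 → (14, 'a')
  1 → (7, 'aabbabca')
  2 → (0, 'aacacbbaabbabca')
  3 → (8, 'abbabca')
  4 → (11, 'abca')
  5 → (1, 'acacbbaabbabca')
  6 → (3, 'acbbaabbabca')
  7 → (6, 'baabbabca')
  8 → (10, 'babca')
  9 → (5, 'bbaabbabca')
  10 → (9, 'bbabca')
  11 → (12, 'bca')
  12 → (13, 'ca')
  13 → (2, 'cacbbaabbabca')
  14 → (4, 'cbbaabbabca')

SA = [14, 7, 0, 8, 11, 1, 3, 6, 10, 5, 9, 12, 13, 2, 4]
rank  pair      lcp
   1  s[14:],s[7:]  1  'a'
   2  s[7:],s[0:]  2  'aa'
   3  s[0:],s[8:]  1  'a'
   4  s[8:],s[11:]  2  'ab'
   5  s[11:],s[1:]  1  'a'
   6  s[1:],s[3:]  2  'ac'
   7  s[3:],s[6:]  0  ''
   8  s[6:],s[10:]  2  'ba'
   9  s[10:],s[5:]  1  'b'
  10  s[5:],s[9:]  3  'bba'
  11  s[9:],s[12:]  1  'b'
  12  s[12:],s[13:]  0  ''
  13  s[13:],s[2:]  2  'ca'
  14  s[2:],s[4:]  1  'c'

n(n+1)/2 = 15·16/2 = 120
Σ LCP = 0 + 1 + 2 + 1 + 2 + 1 + 2 + 0 + 2 + 1 + 3 + 1 + 0 + 2 + 1 = 19
distinct = 120 − 19 = 101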